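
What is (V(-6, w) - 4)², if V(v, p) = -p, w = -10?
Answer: 36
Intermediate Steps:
(V(-6, w) - 4)² = (-1*(-10) - 4)² = (10 - 4)² = 6² = 36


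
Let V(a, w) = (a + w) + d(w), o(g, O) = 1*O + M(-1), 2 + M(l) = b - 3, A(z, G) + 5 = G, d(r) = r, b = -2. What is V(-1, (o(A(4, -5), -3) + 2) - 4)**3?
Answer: -15625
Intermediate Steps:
A(z, G) = -5 + G
M(l) = -7 (M(l) = -2 + (-2 - 3) = -2 - 5 = -7)
o(g, O) = -7 + O (o(g, O) = 1*O - 7 = O - 7 = -7 + O)
V(a, w) = a + 2*w (V(a, w) = (a + w) + w = a + 2*w)
V(-1, (o(A(4, -5), -3) + 2) - 4)**3 = (-1 + 2*(((-7 - 3) + 2) - 4))**3 = (-1 + 2*((-10 + 2) - 4))**3 = (-1 + 2*(-8 - 4))**3 = (-1 + 2*(-12))**3 = (-1 - 24)**3 = (-25)**3 = -15625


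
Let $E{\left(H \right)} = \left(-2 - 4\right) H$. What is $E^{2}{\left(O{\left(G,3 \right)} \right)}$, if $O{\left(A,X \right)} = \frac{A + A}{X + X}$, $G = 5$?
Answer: $100$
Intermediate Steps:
$O{\left(A,X \right)} = \frac{A}{X}$ ($O{\left(A,X \right)} = \frac{2 A}{2 X} = 2 A \frac{1}{2 X} = \frac{A}{X}$)
$E{\left(H \right)} = - 6 H$
$E^{2}{\left(O{\left(G,3 \right)} \right)} = \left(- 6 \cdot \frac{5}{3}\right)^{2} = \left(- 6 \cdot 5 \cdot \frac{1}{3}\right)^{2} = \left(\left(-6\right) \frac{5}{3}\right)^{2} = \left(-10\right)^{2} = 100$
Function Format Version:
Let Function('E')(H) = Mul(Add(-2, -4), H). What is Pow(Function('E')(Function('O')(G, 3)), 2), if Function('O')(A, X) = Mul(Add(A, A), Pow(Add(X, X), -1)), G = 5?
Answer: 100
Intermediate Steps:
Function('O')(A, X) = Mul(A, Pow(X, -1)) (Function('O')(A, X) = Mul(Mul(2, A), Pow(Mul(2, X), -1)) = Mul(Mul(2, A), Mul(Rational(1, 2), Pow(X, -1))) = Mul(A, Pow(X, -1)))
Function('E')(H) = Mul(-6, H)
Pow(Function('E')(Function('O')(G, 3)), 2) = Pow(Mul(-6, Mul(5, Pow(3, -1))), 2) = Pow(Mul(-6, Mul(5, Rational(1, 3))), 2) = Pow(Mul(-6, Rational(5, 3)), 2) = Pow(-10, 2) = 100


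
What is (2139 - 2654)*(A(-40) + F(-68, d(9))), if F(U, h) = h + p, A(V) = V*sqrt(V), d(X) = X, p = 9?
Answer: -9270 + 41200*I*sqrt(10) ≈ -9270.0 + 1.3029e+5*I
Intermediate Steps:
A(V) = V**(3/2)
F(U, h) = 9 + h (F(U, h) = h + 9 = 9 + h)
(2139 - 2654)*(A(-40) + F(-68, d(9))) = (2139 - 2654)*((-40)**(3/2) + (9 + 9)) = -515*(-80*I*sqrt(10) + 18) = -515*(18 - 80*I*sqrt(10)) = -9270 + 41200*I*sqrt(10)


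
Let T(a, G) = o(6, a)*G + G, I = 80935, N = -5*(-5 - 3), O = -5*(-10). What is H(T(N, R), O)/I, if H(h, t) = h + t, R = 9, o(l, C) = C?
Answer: 419/80935 ≈ 0.0051770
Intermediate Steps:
O = 50
N = 40 (N = -5*(-8) = 40)
T(a, G) = G + G*a (T(a, G) = a*G + G = G*a + G = G + G*a)
H(T(N, R), O)/I = (9*(1 + 40) + 50)/80935 = (9*41 + 50)*(1/80935) = (369 + 50)*(1/80935) = 419*(1/80935) = 419/80935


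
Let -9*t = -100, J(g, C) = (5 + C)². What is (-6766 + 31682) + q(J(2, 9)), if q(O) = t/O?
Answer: 10987981/441 ≈ 24916.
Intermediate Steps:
t = 100/9 (t = -⅑*(-100) = 100/9 ≈ 11.111)
q(O) = 100/(9*O)
(-6766 + 31682) + q(J(2, 9)) = (-6766 + 31682) + 100/(9*((5 + 9)²)) = 24916 + 100/(9*(14²)) = 24916 + (100/9)/196 = 24916 + (100/9)*(1/196) = 24916 + 25/441 = 10987981/441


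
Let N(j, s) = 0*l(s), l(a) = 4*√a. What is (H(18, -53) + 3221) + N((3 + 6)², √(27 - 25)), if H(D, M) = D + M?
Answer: 3186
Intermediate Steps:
N(j, s) = 0 (N(j, s) = 0*(4*√s) = 0)
(H(18, -53) + 3221) + N((3 + 6)², √(27 - 25)) = ((18 - 53) + 3221) + 0 = (-35 + 3221) + 0 = 3186 + 0 = 3186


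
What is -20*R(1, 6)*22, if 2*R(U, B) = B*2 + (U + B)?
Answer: -4180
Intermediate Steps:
R(U, B) = U/2 + 3*B/2 (R(U, B) = (B*2 + (U + B))/2 = (2*B + (B + U))/2 = (U + 3*B)/2 = U/2 + 3*B/2)
-20*R(1, 6)*22 = -20*((½)*1 + (3/2)*6)*22 = -20*(½ + 9)*22 = -20*19/2*22 = -190*22 = -4180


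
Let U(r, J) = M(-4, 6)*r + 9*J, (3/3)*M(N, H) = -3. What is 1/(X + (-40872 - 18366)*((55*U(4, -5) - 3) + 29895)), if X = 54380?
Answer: -1/1584976786 ≈ -6.3092e-10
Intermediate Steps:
M(N, H) = -3
U(r, J) = -3*r + 9*J
1/(X + (-40872 - 18366)*((55*U(4, -5) - 3) + 29895)) = 1/(54380 + (-40872 - 18366)*((55*(-3*4 + 9*(-5)) - 3) + 29895)) = 1/(54380 - 59238*((55*(-12 - 45) - 3) + 29895)) = 1/(54380 - 59238*((55*(-57) - 3) + 29895)) = 1/(54380 - 59238*((-3135 - 3) + 29895)) = 1/(54380 - 59238*(-3138 + 29895)) = 1/(54380 - 59238*26757) = 1/(54380 - 1585031166) = 1/(-1584976786) = -1/1584976786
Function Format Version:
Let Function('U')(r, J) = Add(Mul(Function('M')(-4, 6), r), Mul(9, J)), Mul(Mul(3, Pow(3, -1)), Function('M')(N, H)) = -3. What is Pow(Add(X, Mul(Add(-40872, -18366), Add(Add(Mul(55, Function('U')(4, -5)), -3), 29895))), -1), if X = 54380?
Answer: Rational(-1, 1584976786) ≈ -6.3092e-10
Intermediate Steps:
Function('M')(N, H) = -3
Function('U')(r, J) = Add(Mul(-3, r), Mul(9, J))
Pow(Add(X, Mul(Add(-40872, -18366), Add(Add(Mul(55, Function('U')(4, -5)), -3), 29895))), -1) = Pow(Add(54380, Mul(Add(-40872, -18366), Add(Add(Mul(55, Add(Mul(-3, 4), Mul(9, -5))), -3), 29895))), -1) = Pow(Add(54380, Mul(-59238, Add(Add(Mul(55, Add(-12, -45)), -3), 29895))), -1) = Pow(Add(54380, Mul(-59238, Add(Add(Mul(55, -57), -3), 29895))), -1) = Pow(Add(54380, Mul(-59238, Add(Add(-3135, -3), 29895))), -1) = Pow(Add(54380, Mul(-59238, Add(-3138, 29895))), -1) = Pow(Add(54380, Mul(-59238, 26757)), -1) = Pow(Add(54380, -1585031166), -1) = Pow(-1584976786, -1) = Rational(-1, 1584976786)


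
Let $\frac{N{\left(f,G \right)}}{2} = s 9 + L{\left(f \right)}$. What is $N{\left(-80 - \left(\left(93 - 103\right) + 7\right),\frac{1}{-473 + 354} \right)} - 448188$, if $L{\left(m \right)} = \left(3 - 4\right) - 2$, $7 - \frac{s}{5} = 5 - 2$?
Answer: $-447834$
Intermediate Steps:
$s = 20$ ($s = 35 - 5 \left(5 - 2\right) = 35 - 15 = 20$)
$L{\left(m \right)} = -3$ ($L{\left(m \right)} = -1 - 2 = -3$)
$N{\left(f,G \right)} = 354$ ($N{\left(f,G \right)} = 2 \left(20 \cdot 9 - 3\right) = 2 \left(180 - 3\right) = 2 \cdot 177 = 354$)
$N{\left(-80 - \left(\left(93 - 103\right) + 7\right),\frac{1}{-473 + 354} \right)} - 448188 = 354 - 448188 = -447834$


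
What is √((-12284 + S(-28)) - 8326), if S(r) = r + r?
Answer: I*√20666 ≈ 143.76*I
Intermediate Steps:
S(r) = 2*r
√((-12284 + S(-28)) - 8326) = √((-12284 + 2*(-28)) - 8326) = √((-12284 - 56) - 8326) = √(-12340 - 8326) = √(-20666) = I*√20666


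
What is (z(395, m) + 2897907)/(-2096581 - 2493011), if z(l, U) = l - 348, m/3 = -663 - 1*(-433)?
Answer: -1448977/2294796 ≈ -0.63142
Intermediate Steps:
m = -690 (m = 3*(-663 - 1*(-433)) = 3*(-663 + 433) = 3*(-230) = -690)
z(l, U) = -348 + l
(z(395, m) + 2897907)/(-2096581 - 2493011) = ((-348 + 395) + 2897907)/(-2096581 - 2493011) = (47 + 2897907)/(-4589592) = 2897954*(-1/4589592) = -1448977/2294796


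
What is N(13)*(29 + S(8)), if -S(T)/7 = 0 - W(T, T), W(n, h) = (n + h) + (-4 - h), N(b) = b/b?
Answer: 57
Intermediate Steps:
N(b) = 1
W(n, h) = -4 + n (W(n, h) = (h + n) + (-4 - h) = -4 + n)
S(T) = -28 + 7*T (S(T) = -7*(0 - (-4 + T)) = -7*(0 + (4 - T)) = -7*(4 - T) = -28 + 7*T)
N(13)*(29 + S(8)) = 1*(29 + (-28 + 7*8)) = 1*(29 + (-28 + 56)) = 1*(29 + 28) = 1*57 = 57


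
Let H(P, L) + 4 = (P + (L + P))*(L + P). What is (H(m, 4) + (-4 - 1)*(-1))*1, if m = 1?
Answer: 31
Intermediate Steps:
H(P, L) = -4 + (L + P)*(L + 2*P) (H(P, L) = -4 + (P + (L + P))*(L + P) = -4 + (L + 2*P)*(L + P) = -4 + (L + P)*(L + 2*P))
(H(m, 4) + (-4 - 1)*(-1))*1 = ((-4 + 4² + 2*1² + 3*4*1) + (-4 - 1)*(-1))*1 = ((-4 + 16 + 2*1 + 12) - 5*(-1))*1 = ((-4 + 16 + 2 + 12) + 5)*1 = (26 + 5)*1 = 31*1 = 31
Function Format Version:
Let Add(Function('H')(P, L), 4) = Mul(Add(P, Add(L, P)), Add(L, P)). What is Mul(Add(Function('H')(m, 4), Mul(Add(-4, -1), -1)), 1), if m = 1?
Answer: 31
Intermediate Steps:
Function('H')(P, L) = Add(-4, Mul(Add(L, P), Add(L, Mul(2, P)))) (Function('H')(P, L) = Add(-4, Mul(Add(P, Add(L, P)), Add(L, P))) = Add(-4, Mul(Add(L, Mul(2, P)), Add(L, P))) = Add(-4, Mul(Add(L, P), Add(L, Mul(2, P)))))
Mul(Add(Function('H')(m, 4), Mul(Add(-4, -1), -1)), 1) = Mul(Add(Add(-4, Pow(4, 2), Mul(2, Pow(1, 2)), Mul(3, 4, 1)), Mul(Add(-4, -1), -1)), 1) = Mul(Add(Add(-4, 16, Mul(2, 1), 12), Mul(-5, -1)), 1) = Mul(Add(Add(-4, 16, 2, 12), 5), 1) = Mul(Add(26, 5), 1) = Mul(31, 1) = 31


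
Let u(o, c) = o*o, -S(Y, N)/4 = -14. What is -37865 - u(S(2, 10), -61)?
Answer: -41001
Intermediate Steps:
S(Y, N) = 56 (S(Y, N) = -4*(-14) = 56)
u(o, c) = o**2
-37865 - u(S(2, 10), -61) = -37865 - 1*56**2 = -37865 - 1*3136 = -37865 - 3136 = -41001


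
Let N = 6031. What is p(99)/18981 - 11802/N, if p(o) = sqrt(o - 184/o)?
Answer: -11802/6031 + sqrt(105787)/626373 ≈ -1.9564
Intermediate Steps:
p(99)/18981 - 11802/N = sqrt(99 - 184/99)/18981 - 11802/6031 = sqrt(99 - 184*1/99)*(1/18981) - 11802*1/6031 = sqrt(99 - 184/99)*(1/18981) - 11802/6031 = sqrt(9617/99)*(1/18981) - 11802/6031 = (sqrt(105787)/33)*(1/18981) - 11802/6031 = sqrt(105787)/626373 - 11802/6031 = -11802/6031 + sqrt(105787)/626373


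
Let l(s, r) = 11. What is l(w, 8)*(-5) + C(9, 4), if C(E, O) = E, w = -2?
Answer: -46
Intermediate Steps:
l(w, 8)*(-5) + C(9, 4) = 11*(-5) + 9 = -55 + 9 = -46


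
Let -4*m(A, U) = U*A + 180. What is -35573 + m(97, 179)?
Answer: -159835/4 ≈ -39959.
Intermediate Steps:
m(A, U) = -45 - A*U/4 (m(A, U) = -(U*A + 180)/4 = -(A*U + 180)/4 = -(180 + A*U)/4 = -45 - A*U/4)
-35573 + m(97, 179) = -35573 + (-45 - ¼*97*179) = -35573 + (-45 - 17363/4) = -35573 - 17543/4 = -159835/4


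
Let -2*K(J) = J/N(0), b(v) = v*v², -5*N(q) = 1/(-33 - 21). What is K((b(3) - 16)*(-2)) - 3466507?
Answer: -3463537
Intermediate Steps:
N(q) = 1/270 (N(q) = -1/(5*(-33 - 21)) = -⅕/(-54) = -⅕*(-1/54) = 1/270)
b(v) = v³
K(J) = -135*J (K(J) = -J/(2*1/270) = -J*270/2 = -135*J)
K((b(3) - 16)*(-2)) - 3466507 = -135*(3³ - 16)*(-2) - 3466507 = -135*(27 - 16)*(-2) - 3466507 = -1485*(-2) - 3466507 = -135*(-22) - 3466507 = 2970 - 3466507 = -3463537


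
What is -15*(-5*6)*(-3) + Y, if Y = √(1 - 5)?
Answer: -1350 + 2*I ≈ -1350.0 + 2.0*I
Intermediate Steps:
Y = 2*I (Y = √(-4) = 2*I ≈ 2.0*I)
-15*(-5*6)*(-3) + Y = -15*(-5*6)*(-3) + 2*I = -(-450)*(-3) + 2*I = -15*90 + 2*I = -1350 + 2*I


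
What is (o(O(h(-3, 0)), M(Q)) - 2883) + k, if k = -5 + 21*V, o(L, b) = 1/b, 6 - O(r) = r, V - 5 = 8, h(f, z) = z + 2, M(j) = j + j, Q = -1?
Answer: -5231/2 ≈ -2615.5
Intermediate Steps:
M(j) = 2*j
h(f, z) = 2 + z
V = 13 (V = 5 + 8 = 13)
O(r) = 6 - r
k = 268 (k = -5 + 21*13 = -5 + 273 = 268)
(o(O(h(-3, 0)), M(Q)) - 2883) + k = (1/(2*(-1)) - 2883) + 268 = (1/(-2) - 2883) + 268 = (-½ - 2883) + 268 = -5767/2 + 268 = -5231/2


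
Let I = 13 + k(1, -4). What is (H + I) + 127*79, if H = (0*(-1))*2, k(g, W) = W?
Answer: 10042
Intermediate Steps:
I = 9 (I = 13 - 4 = 9)
H = 0 (H = 0*2 = 0)
(H + I) + 127*79 = (0 + 9) + 127*79 = 9 + 10033 = 10042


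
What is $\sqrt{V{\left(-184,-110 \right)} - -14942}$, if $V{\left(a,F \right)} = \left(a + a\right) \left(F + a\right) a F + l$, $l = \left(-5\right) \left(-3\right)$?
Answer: $\sqrt{2189821037} \approx 46796.0$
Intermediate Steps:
$l = 15$
$V{\left(a,F \right)} = 15 + 2 F a^{2} \left(F + a\right)$ ($V{\left(a,F \right)} = \left(a + a\right) \left(F + a\right) a F + 15 = 2 a \left(F + a\right) a F + 15 = 2 a^{2} \left(F + a\right) F + 15 = 2 F a^{2} \left(F + a\right) + 15 = 15 + 2 F a^{2} \left(F + a\right)$)
$\sqrt{V{\left(-184,-110 \right)} - -14942} = \sqrt{\left(15 + 2 \left(-110\right) \left(-184\right)^{3} + 2 \left(-110\right)^{2} \left(-184\right)^{2}\right) - -14942} = \sqrt{\left(15 + 2 \left(-110\right) \left(-6229504\right) + 2 \cdot 12100 \cdot 33856\right) + 14942} = \sqrt{\left(15 + 1370490880 + 819315200\right) + 14942} = \sqrt{2189806095 + 14942} = \sqrt{2189821037}$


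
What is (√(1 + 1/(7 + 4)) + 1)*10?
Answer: 10 + 20*√33/11 ≈ 20.445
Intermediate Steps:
(√(1 + 1/(7 + 4)) + 1)*10 = (√(1 + 1/11) + 1)*10 = (√(12/11) + 1)*10 = (2*√33/11 + 1)*10 = (1 + 2*√33/11)*10 = 10 + 20*√33/11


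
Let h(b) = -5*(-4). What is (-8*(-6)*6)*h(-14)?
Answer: 5760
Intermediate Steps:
h(b) = 20
(-8*(-6)*6)*h(-14) = (-8*(-6)*6)*20 = (48*6)*20 = 288*20 = 5760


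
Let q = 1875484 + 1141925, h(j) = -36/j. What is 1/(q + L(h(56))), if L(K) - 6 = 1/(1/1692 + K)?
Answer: 7607/22953464061 ≈ 3.3141e-7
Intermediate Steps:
L(K) = 6 + 1/(1/1692 + K)
q = 3017409
1/(q + L(h(56))) = 1/(3017409 + 6*(283 + 1692*(-36/56))/(1 + 1692*(-36/56))) = 1/(3017409 + 6*(283 + 1692*(-36*1/56))/(1 + 1692*(-36*1/56))) = 1/(3017409 + 6*(283 + 1692*(-9/14))/(1 + 1692*(-9/14))) = 1/(3017409 + 6*(283 - 7614/7)/(1 - 7614/7)) = 1/(3017409 + 6*(-5633/7)/(-7607/7)) = 1/(3017409 + 6*(-7/7607)*(-5633/7)) = 1/(3017409 + 33798/7607) = 1/(22953464061/7607) = 7607/22953464061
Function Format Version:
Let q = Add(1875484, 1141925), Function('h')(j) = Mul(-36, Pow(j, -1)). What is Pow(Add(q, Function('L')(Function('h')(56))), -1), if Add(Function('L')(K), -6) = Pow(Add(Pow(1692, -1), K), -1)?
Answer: Rational(7607, 22953464061) ≈ 3.3141e-7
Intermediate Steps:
Function('L')(K) = Add(6, Pow(Add(Rational(1, 1692), K), -1)) (Function('L')(K) = Add(6, Pow(Add(Pow(1692, -1), K), -1)) = Add(6, Pow(Add(Rational(1, 1692), K), -1)))
q = 3017409
Pow(Add(q, Function('L')(Function('h')(56))), -1) = Pow(Add(3017409, Mul(6, Pow(Add(1, Mul(1692, Mul(-36, Pow(56, -1)))), -1), Add(283, Mul(1692, Mul(-36, Pow(56, -1)))))), -1) = Pow(Add(3017409, Mul(6, Pow(Add(1, Mul(1692, Mul(-36, Rational(1, 56)))), -1), Add(283, Mul(1692, Mul(-36, Rational(1, 56)))))), -1) = Pow(Add(3017409, Mul(6, Pow(Add(1, Mul(1692, Rational(-9, 14))), -1), Add(283, Mul(1692, Rational(-9, 14))))), -1) = Pow(Add(3017409, Mul(6, Pow(Add(1, Rational(-7614, 7)), -1), Add(283, Rational(-7614, 7)))), -1) = Pow(Add(3017409, Mul(6, Pow(Rational(-7607, 7), -1), Rational(-5633, 7))), -1) = Pow(Add(3017409, Mul(6, Rational(-7, 7607), Rational(-5633, 7))), -1) = Pow(Add(3017409, Rational(33798, 7607)), -1) = Pow(Rational(22953464061, 7607), -1) = Rational(7607, 22953464061)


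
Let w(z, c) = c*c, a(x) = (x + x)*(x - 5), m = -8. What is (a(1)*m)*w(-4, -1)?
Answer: 64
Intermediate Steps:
a(x) = 2*x*(-5 + x) (a(x) = (2*x)*(-5 + x) = 2*x*(-5 + x))
w(z, c) = c²
(a(1)*m)*w(-4, -1) = ((2*1*(-5 + 1))*(-8))*(-1)² = ((2*1*(-4))*(-8))*1 = -8*(-8)*1 = 64*1 = 64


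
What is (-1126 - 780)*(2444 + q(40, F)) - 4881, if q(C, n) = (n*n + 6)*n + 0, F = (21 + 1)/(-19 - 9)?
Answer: -6384238489/1372 ≈ -4.6532e+6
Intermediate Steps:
F = -11/14 (F = 22/(-28) = 22*(-1/28) = -11/14 ≈ -0.78571)
q(C, n) = n*(6 + n²) (q(C, n) = (n² + 6)*n + 0 = (6 + n²)*n + 0 = n*(6 + n²) + 0 = n*(6 + n²))
(-1126 - 780)*(2444 + q(40, F)) - 4881 = (-1126 - 780)*(2444 - 11*(6 + (-11/14)²)/14) - 4881 = -1906*(2444 - 11*(6 + 121/196)/14) - 4881 = -1906*(2444 - 11/14*1297/196) - 4881 = -1906*(2444 - 14267/2744) - 4881 = -1906*6692069/2744 - 4881 = -6377541757/1372 - 4881 = -6384238489/1372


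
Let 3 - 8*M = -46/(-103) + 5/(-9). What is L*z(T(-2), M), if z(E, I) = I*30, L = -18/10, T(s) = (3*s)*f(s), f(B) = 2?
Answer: -4323/206 ≈ -20.985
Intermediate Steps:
T(s) = 6*s (T(s) = (3*s)*2 = 6*s)
L = -9/5 (L = -18*1/10 = -9/5 ≈ -1.8000)
M = 1441/3708 (M = 3/8 - (-46/(-103) + 5/(-9))/8 = 3/8 - (-46*(-1/103) + 5*(-1/9))/8 = 3/8 - (46/103 - 5/9)/8 = 3/8 - 1/8*(-101/927) = 3/8 + 101/7416 = 1441/3708 ≈ 0.38862)
z(E, I) = 30*I
L*z(T(-2), M) = -54*1441/3708 = -9/5*7205/618 = -4323/206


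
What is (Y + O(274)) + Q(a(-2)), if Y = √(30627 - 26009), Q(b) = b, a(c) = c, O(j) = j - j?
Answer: -2 + √4618 ≈ 65.956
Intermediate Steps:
O(j) = 0
Y = √4618 ≈ 67.956
(Y + O(274)) + Q(a(-2)) = (√4618 + 0) - 2 = √4618 - 2 = -2 + √4618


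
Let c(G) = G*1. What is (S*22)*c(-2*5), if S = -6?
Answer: 1320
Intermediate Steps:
c(G) = G
(S*22)*c(-2*5) = (-6*22)*(-2*5) = -132*(-10) = 1320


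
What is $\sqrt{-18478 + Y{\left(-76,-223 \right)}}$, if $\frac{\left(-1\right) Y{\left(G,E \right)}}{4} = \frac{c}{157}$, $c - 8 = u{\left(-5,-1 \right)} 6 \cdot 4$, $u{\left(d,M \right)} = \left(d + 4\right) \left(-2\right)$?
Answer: $\frac{i \sqrt{455499390}}{157} \approx 135.94 i$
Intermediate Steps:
$u{\left(d,M \right)} = -8 - 2 d$ ($u{\left(d,M \right)} = \left(4 + d\right) \left(-2\right) = -8 - 2 d$)
$c = 56$ ($c = 8 + \left(-8 - -10\right) 6 \cdot 4 = 8 + \left(-8 + 10\right) 6 \cdot 4 = 8 + 2 \cdot 6 \cdot 4 = 8 + 12 \cdot 4 = 8 + 48 = 56$)
$Y{\left(G,E \right)} = - \frac{224}{157}$ ($Y{\left(G,E \right)} = - 4 \cdot \frac{56}{157} = - 4 \cdot 56 \cdot \frac{1}{157} = \left(-4\right) \frac{56}{157} = - \frac{224}{157}$)
$\sqrt{-18478 + Y{\left(-76,-223 \right)}} = \sqrt{-18478 - \frac{224}{157}} = \sqrt{- \frac{2901270}{157}} = \frac{i \sqrt{455499390}}{157}$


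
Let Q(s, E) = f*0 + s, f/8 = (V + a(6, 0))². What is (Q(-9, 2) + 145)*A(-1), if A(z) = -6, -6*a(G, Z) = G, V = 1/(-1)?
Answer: -816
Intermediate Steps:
V = -1
a(G, Z) = -G/6
f = 32 (f = 8*(-1 - ⅙*6)² = 8*(-1 - 1)² = 8*(-2)² = 8*4 = 32)
Q(s, E) = s (Q(s, E) = 32*0 + s = 0 + s = s)
(Q(-9, 2) + 145)*A(-1) = (-9 + 145)*(-6) = 136*(-6) = -816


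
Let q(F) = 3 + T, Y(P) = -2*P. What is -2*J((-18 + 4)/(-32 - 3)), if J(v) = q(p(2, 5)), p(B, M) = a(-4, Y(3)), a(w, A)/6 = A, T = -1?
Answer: -4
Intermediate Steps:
a(w, A) = 6*A
p(B, M) = -36 (p(B, M) = 6*(-2*3) = 6*(-6) = -36)
q(F) = 2 (q(F) = 3 - 1 = 2)
J(v) = 2
-2*J((-18 + 4)/(-32 - 3)) = -2*2 = -4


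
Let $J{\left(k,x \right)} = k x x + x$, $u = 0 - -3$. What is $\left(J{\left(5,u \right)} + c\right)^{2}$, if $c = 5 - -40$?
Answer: $8649$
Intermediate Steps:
$u = 3$ ($u = 0 + 3 = 3$)
$J{\left(k,x \right)} = x + k x^{2}$ ($J{\left(k,x \right)} = k x^{2} + x = x + k x^{2}$)
$c = 45$ ($c = 5 + 40 = 45$)
$\left(J{\left(5,u \right)} + c\right)^{2} = \left(3 \left(1 + 5 \cdot 3\right) + 45\right)^{2} = \left(3 \left(1 + 15\right) + 45\right)^{2} = \left(3 \cdot 16 + 45\right)^{2} = \left(48 + 45\right)^{2} = 93^{2} = 8649$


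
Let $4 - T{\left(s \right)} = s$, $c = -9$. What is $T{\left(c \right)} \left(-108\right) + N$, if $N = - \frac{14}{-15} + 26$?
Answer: $- \frac{20656}{15} \approx -1377.1$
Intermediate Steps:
$N = \frac{404}{15}$ ($N = \left(-14\right) \left(- \frac{1}{15}\right) + 26 = \frac{14}{15} + 26 = \frac{404}{15} \approx 26.933$)
$T{\left(s \right)} = 4 - s$
$T{\left(c \right)} \left(-108\right) + N = \left(4 - -9\right) \left(-108\right) + \frac{404}{15} = \left(4 + 9\right) \left(-108\right) + \frac{404}{15} = 13 \left(-108\right) + \frac{404}{15} = -1404 + \frac{404}{15} = - \frac{20656}{15}$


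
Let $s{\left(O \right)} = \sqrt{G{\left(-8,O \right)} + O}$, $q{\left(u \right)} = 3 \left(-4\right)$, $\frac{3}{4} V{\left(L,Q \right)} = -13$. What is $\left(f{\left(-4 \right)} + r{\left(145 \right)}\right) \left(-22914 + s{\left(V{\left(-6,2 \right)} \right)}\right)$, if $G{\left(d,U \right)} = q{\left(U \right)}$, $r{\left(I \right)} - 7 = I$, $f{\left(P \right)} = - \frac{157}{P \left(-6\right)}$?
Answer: $- \frac{13332129}{4} + \frac{3491 i \sqrt{66}}{36} \approx -3.333 \cdot 10^{6} + 787.81 i$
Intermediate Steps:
$f{\left(P \right)} = \frac{157}{6 P}$ ($f{\left(P \right)} = - \frac{157}{\left(-6\right) P} = - 157 \left(- \frac{1}{6 P}\right) = \frac{157}{6 P}$)
$V{\left(L,Q \right)} = - \frac{52}{3}$ ($V{\left(L,Q \right)} = \frac{4}{3} \left(-13\right) = - \frac{52}{3}$)
$q{\left(u \right)} = -12$
$r{\left(I \right)} = 7 + I$
$G{\left(d,U \right)} = -12$
$s{\left(O \right)} = \sqrt{-12 + O}$
$\left(f{\left(-4 \right)} + r{\left(145 \right)}\right) \left(-22914 + s{\left(V{\left(-6,2 \right)} \right)}\right) = \left(\frac{157}{6 \left(-4\right)} + \left(7 + 145\right)\right) \left(-22914 + \sqrt{-12 - \frac{52}{3}}\right) = \left(\frac{157}{6} \left(- \frac{1}{4}\right) + 152\right) \left(-22914 + \sqrt{- \frac{88}{3}}\right) = \left(- \frac{157}{24} + 152\right) \left(-22914 + \frac{2 i \sqrt{66}}{3}\right) = \frac{3491 \left(-22914 + \frac{2 i \sqrt{66}}{3}\right)}{24} = - \frac{13332129}{4} + \frac{3491 i \sqrt{66}}{36}$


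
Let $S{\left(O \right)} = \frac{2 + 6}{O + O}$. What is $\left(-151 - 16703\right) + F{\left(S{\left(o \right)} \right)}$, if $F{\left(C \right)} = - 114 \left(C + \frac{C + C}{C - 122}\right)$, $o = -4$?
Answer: $- \frac{686416}{41} \approx -16742.0$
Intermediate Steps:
$S{\left(O \right)} = \frac{4}{O}$ ($S{\left(O \right)} = \frac{8}{2 O} = 8 \frac{1}{2 O} = \frac{4}{O}$)
$F{\left(C \right)} = - 114 C - \frac{228 C}{-122 + C}$ ($F{\left(C \right)} = - 114 \left(C + \frac{2 C}{-122 + C}\right) = - 114 C - \frac{228 C}{-122 + C}$)
$\left(-151 - 16703\right) + F{\left(S{\left(o \right)} \right)} = \left(-151 - 16703\right) + \frac{114 \frac{4}{-4} \left(120 - \frac{4}{-4}\right)}{-122 + \frac{4}{-4}} = -16854 + \frac{114 \cdot 4 \left(- \frac{1}{4}\right) \left(120 - 4 \left(- \frac{1}{4}\right)\right)}{-122 + 4 \left(- \frac{1}{4}\right)} = -16854 + 114 \left(-1\right) \frac{1}{-122 - 1} \left(120 - -1\right) = -16854 + 114 \left(-1\right) \frac{1}{-123} \left(120 + 1\right) = -16854 + 114 \left(-1\right) \left(- \frac{1}{123}\right) 121 = -16854 + \frac{4598}{41} = - \frac{686416}{41}$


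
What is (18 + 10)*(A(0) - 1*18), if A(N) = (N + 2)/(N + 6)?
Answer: -1484/3 ≈ -494.67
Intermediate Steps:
A(N) = (2 + N)/(6 + N)
(18 + 10)*(A(0) - 1*18) = (18 + 10)*((2 + 0)/(6 + 0) - 1*18) = 28*(2/6 - 18) = 28*((1/6)*2 - 18) = 28*(1/3 - 18) = 28*(-53/3) = -1484/3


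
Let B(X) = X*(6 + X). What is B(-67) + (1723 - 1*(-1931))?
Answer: 7741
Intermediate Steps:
B(-67) + (1723 - 1*(-1931)) = -67*(6 - 67) + (1723 - 1*(-1931)) = -67*(-61) + (1723 + 1931) = 4087 + 3654 = 7741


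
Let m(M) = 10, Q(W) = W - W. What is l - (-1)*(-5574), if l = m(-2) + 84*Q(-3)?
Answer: -5564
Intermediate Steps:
Q(W) = 0
l = 10 (l = 10 + 84*0 = 10 + 0 = 10)
l - (-1)*(-5574) = 10 - (-1)*(-5574) = 10 - 1*5574 = 10 - 5574 = -5564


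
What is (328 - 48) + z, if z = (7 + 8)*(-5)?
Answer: 205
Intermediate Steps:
z = -75 (z = 15*(-5) = -75)
(328 - 48) + z = (328 - 48) - 75 = 280 - 75 = 205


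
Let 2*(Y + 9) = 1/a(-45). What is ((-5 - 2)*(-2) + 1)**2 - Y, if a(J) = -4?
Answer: 1873/8 ≈ 234.13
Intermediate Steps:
Y = -73/8 (Y = -9 + (1/2)/(-4) = -9 + (1/2)*(-1/4) = -9 - 1/8 = -73/8 ≈ -9.1250)
((-5 - 2)*(-2) + 1)**2 - Y = ((-5 - 2)*(-2) + 1)**2 - 1*(-73/8) = (-7*(-2) + 1)**2 + 73/8 = (14 + 1)**2 + 73/8 = 15**2 + 73/8 = 225 + 73/8 = 1873/8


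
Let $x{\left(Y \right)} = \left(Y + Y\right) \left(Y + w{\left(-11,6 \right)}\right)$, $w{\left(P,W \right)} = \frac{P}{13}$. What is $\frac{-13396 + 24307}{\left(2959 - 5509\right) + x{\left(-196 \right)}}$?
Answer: $\frac{47281}{323326} \approx 0.14623$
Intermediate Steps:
$w{\left(P,W \right)} = \frac{P}{13}$ ($w{\left(P,W \right)} = P \frac{1}{13} = \frac{P}{13}$)
$x{\left(Y \right)} = 2 Y \left(- \frac{11}{13} + Y\right)$ ($x{\left(Y \right)} = \left(Y + Y\right) \left(Y + \frac{1}{13} \left(-11\right)\right) = 2 Y \left(Y - \frac{11}{13}\right) = 2 Y \left(- \frac{11}{13} + Y\right)$)
$\frac{-13396 + 24307}{\left(2959 - 5509\right) + x{\left(-196 \right)}} = \frac{-13396 + 24307}{\left(2959 - 5509\right) + \frac{2}{13} \left(-196\right) \left(-11 + 13 \left(-196\right)\right)} = \frac{10911}{\left(2959 + \left(-7036 + 1527\right)\right) + \frac{2}{13} \left(-196\right) \left(-11 - 2548\right)} = \frac{10911}{\left(2959 - 5509\right) + \frac{2}{13} \left(-196\right) \left(-2559\right)} = \frac{10911}{-2550 + \frac{1003128}{13}} = \frac{10911}{\frac{969978}{13}} = 10911 \cdot \frac{13}{969978} = \frac{47281}{323326}$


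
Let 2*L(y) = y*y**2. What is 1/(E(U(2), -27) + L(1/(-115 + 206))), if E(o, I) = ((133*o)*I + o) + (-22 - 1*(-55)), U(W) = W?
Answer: -1507142/10771543873 ≈ -0.00013992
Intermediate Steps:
E(o, I) = 33 + o + 133*I*o (E(o, I) = (133*I*o + o) + (-22 + 55) = (o + 133*I*o) + 33 = 33 + o + 133*I*o)
L(y) = y**3/2 (L(y) = (y*y**2)/2 = y**3/2)
1/(E(U(2), -27) + L(1/(-115 + 206))) = 1/((33 + 2 + 133*(-27)*2) + (1/(-115 + 206))**3/2) = 1/((33 + 2 - 7182) + (1/91)**3/2) = 1/(-7147 + (1/91)**3/2) = 1/(-7147 + (1/2)*(1/753571)) = 1/(-7147 + 1/1507142) = 1/(-10771543873/1507142) = -1507142/10771543873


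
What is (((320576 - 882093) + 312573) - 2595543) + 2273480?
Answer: -571007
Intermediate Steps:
(((320576 - 882093) + 312573) - 2595543) + 2273480 = ((-561517 + 312573) - 2595543) + 2273480 = (-248944 - 2595543) + 2273480 = -2844487 + 2273480 = -571007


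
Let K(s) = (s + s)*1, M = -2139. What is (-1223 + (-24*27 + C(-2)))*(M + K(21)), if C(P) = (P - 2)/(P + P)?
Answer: 3921390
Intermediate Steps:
C(P) = (-2 + P)/(2*P) (C(P) = (-2 + P)/((2*P)) = (-2 + P)*(1/(2*P)) = (-2 + P)/(2*P))
K(s) = 2*s (K(s) = (2*s)*1 = 2*s)
(-1223 + (-24*27 + C(-2)))*(M + K(21)) = (-1223 + (-24*27 + (½)*(-2 - 2)/(-2)))*(-2139 + 2*21) = (-1223 + (-648 + (½)*(-½)*(-4)))*(-2139 + 42) = (-1223 + (-648 + 1))*(-2097) = (-1223 - 647)*(-2097) = -1870*(-2097) = 3921390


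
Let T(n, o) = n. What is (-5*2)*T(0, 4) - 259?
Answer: -259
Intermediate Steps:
(-5*2)*T(0, 4) - 259 = -5*2*0 - 259 = -10*0 - 259 = 0 - 259 = -259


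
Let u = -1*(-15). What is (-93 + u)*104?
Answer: -8112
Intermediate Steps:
u = 15
(-93 + u)*104 = (-93 + 15)*104 = -78*104 = -8112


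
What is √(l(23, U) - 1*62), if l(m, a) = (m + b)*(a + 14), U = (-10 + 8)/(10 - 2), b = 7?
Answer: √1402/2 ≈ 18.722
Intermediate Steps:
U = -¼ (U = -2/8 = -2*⅛ = -¼ ≈ -0.25000)
l(m, a) = (7 + m)*(14 + a) (l(m, a) = (m + 7)*(a + 14) = (7 + m)*(14 + a))
√(l(23, U) - 1*62) = √((98 + 7*(-¼) + 14*23 - ¼*23) - 1*62) = √((98 - 7/4 + 322 - 23/4) - 62) = √(825/2 - 62) = √(701/2) = √1402/2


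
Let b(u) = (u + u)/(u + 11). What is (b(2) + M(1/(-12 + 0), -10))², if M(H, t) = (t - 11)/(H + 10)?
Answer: 160000/48841 ≈ 3.2759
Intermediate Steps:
M(H, t) = (-11 + t)/(10 + H)
b(u) = 2*u/(11 + u) (b(u) = (2*u)/(11 + u) = 2*u/(11 + u))
(b(2) + M(1/(-12 + 0), -10))² = (2*2/(11 + 2) + (-11 - 10)/(10 + 1/(-12 + 0)))² = (2*2/13 - 21/(10 + 1/(-12)))² = (2*2*(1/13) - 21/(10 - 1/12))² = (4/13 - 21/(119/12))² = (4/13 + (12/119)*(-21))² = (4/13 - 36/17)² = (-400/221)² = 160000/48841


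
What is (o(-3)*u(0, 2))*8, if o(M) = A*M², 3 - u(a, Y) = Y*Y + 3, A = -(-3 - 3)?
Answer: -1728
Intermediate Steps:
A = 6 (A = -1*(-6) = 6)
u(a, Y) = -Y² (u(a, Y) = 3 - (Y*Y + 3) = 3 - (Y² + 3) = 3 - (3 + Y²) = 3 + (-3 - Y²) = -Y²)
o(M) = 6*M²
(o(-3)*u(0, 2))*8 = ((6*(-3)²)*(-1*2²))*8 = ((6*9)*(-1*4))*8 = (54*(-4))*8 = -216*8 = -1728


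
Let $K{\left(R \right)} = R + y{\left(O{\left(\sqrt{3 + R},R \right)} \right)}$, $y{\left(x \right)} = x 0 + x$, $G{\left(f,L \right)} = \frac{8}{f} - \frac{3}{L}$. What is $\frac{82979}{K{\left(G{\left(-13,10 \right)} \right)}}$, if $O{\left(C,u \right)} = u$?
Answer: $- \frac{5393635}{119} \approx -45325.0$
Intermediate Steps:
$G{\left(f,L \right)} = - \frac{3}{L} + \frac{8}{f}$
$y{\left(x \right)} = x$ ($y{\left(x \right)} = 0 + x = x$)
$K{\left(R \right)} = 2 R$ ($K{\left(R \right)} = R + R = 2 R$)
$\frac{82979}{K{\left(G{\left(-13,10 \right)} \right)}} = \frac{82979}{2 \left(- \frac{3}{10} + \frac{8}{-13}\right)} = \frac{82979}{2 \left(\left(-3\right) \frac{1}{10} + 8 \left(- \frac{1}{13}\right)\right)} = \frac{82979}{2 \left(- \frac{3}{10} - \frac{8}{13}\right)} = \frac{82979}{2 \left(- \frac{119}{130}\right)} = \frac{82979}{- \frac{119}{65}} = 82979 \left(- \frac{65}{119}\right) = - \frac{5393635}{119}$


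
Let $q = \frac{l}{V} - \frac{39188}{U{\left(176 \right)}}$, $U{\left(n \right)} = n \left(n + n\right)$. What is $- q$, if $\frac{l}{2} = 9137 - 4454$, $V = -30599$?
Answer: $\frac{444839011}{473917312} \approx 0.93864$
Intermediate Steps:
$U{\left(n \right)} = 2 n^{2}$ ($U{\left(n \right)} = n 2 n = 2 n^{2}$)
$l = 9366$ ($l = 2 \left(9137 - 4454\right) = 2 \cdot 4683 = 9366$)
$q = - \frac{444839011}{473917312}$ ($q = \frac{9366}{-30599} - \frac{39188}{2 \cdot 176^{2}} = 9366 \left(- \frac{1}{30599}\right) - \frac{39188}{2 \cdot 30976} = - \frac{9366}{30599} - \frac{39188}{61952} = - \frac{9366}{30599} - \frac{9797}{15488} = - \frac{444839011}{473917312} \approx -0.93864$)
$- q = \left(-1\right) \left(- \frac{444839011}{473917312}\right) = \frac{444839011}{473917312}$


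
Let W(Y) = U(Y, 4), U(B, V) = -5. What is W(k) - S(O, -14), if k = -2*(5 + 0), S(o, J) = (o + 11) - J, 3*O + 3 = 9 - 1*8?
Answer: -88/3 ≈ -29.333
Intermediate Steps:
O = -⅔ (O = -1 + (9 - 1*8)/3 = -1 + (9 - 8)/3 = -1 + (⅓)*1 = -1 + ⅓ = -⅔ ≈ -0.66667)
S(o, J) = 11 + o - J (S(o, J) = (11 + o) - J = 11 + o - J)
k = -10 (k = -2*5 = -10)
W(Y) = -5
W(k) - S(O, -14) = -5 - (11 - ⅔ - 1*(-14)) = -5 - (11 - ⅔ + 14) = -5 - 1*73/3 = -5 - 73/3 = -88/3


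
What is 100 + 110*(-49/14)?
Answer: -285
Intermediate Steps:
100 + 110*(-49/14) = 100 + 110*(-49*1/14) = 100 + 110*(-7/2) = 100 - 385 = -285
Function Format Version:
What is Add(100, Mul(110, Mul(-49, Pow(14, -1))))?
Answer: -285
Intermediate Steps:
Add(100, Mul(110, Mul(-49, Pow(14, -1)))) = Add(100, Mul(110, Mul(-49, Rational(1, 14)))) = Add(100, Mul(110, Rational(-7, 2))) = Add(100, -385) = -285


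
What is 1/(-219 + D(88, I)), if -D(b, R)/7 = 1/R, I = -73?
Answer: -73/15980 ≈ -0.0045682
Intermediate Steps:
D(b, R) = -7/R
1/(-219 + D(88, I)) = 1/(-219 - 7/(-73)) = 1/(-219 - 7*(-1/73)) = 1/(-219 + 7/73) = 1/(-15980/73) = -73/15980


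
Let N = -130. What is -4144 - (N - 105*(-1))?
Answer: -4119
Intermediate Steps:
-4144 - (N - 105*(-1)) = -4144 - (-130 - 105*(-1)) = -4144 - (-130 + 105) = -4144 - 1*(-25) = -4144 + 25 = -4119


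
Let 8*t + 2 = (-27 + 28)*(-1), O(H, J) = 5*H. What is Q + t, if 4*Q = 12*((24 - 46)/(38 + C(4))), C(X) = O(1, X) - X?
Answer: -215/104 ≈ -2.0673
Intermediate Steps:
C(X) = 5 - X (C(X) = 5*1 - X = 5 - X)
t = -3/8 (t = -¼ + ((-27 + 28)*(-1))/8 = -¼ + (1*(-1))/8 = -¼ + (⅛)*(-1) = -¼ - ⅛ = -3/8 ≈ -0.37500)
Q = -22/13 (Q = (12*((24 - 46)/(38 + (5 - 1*4))))/4 = (12*(-22/(38 + (5 - 4))))/4 = (12*(-22/(38 + 1)))/4 = (12*(-22/39))/4 = (¼)*(-88/13) = -22/13 ≈ -1.6923)
Q + t = -22/13 - 3/8 = -215/104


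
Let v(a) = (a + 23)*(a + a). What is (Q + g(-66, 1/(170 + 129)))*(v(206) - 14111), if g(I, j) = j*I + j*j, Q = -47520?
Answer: -340875280434961/89401 ≈ -3.8129e+9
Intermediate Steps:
v(a) = 2*a*(23 + a) (v(a) = (23 + a)*(2*a) = 2*a*(23 + a))
g(I, j) = j² + I*j (g(I, j) = I*j + j² = j² + I*j)
(Q + g(-66, 1/(170 + 129)))*(v(206) - 14111) = (-47520 + (-66 + 1/(170 + 129))/(170 + 129))*(2*206*(23 + 206) - 14111) = (-47520 + (-66 + 1/299)/299)*(2*206*229 - 14111) = (-47520 + (-66 + 1/299)/299)*(94348 - 14111) = (-47520 + (1/299)*(-19733/299))*80237 = (-47520 - 19733/89401)*80237 = -4248355253/89401*80237 = -340875280434961/89401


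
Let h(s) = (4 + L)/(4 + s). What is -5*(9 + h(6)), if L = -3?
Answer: -91/2 ≈ -45.500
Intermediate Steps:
h(s) = 1/(4 + s) (h(s) = (4 - 3)/(4 + s) = 1/(4 + s))
-5*(9 + h(6)) = -5*(9 + 1/(4 + 6)) = -5*(9 + 1/10) = -5*91/10 = -91/2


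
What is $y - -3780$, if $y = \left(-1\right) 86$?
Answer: $3694$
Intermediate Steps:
$y = -86$
$y - -3780 = -86 - -3780 = -86 + 3780 = 3694$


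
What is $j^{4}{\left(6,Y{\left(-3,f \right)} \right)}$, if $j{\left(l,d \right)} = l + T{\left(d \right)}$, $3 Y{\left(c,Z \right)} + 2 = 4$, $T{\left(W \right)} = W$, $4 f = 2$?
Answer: $\frac{160000}{81} \approx 1975.3$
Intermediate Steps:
$f = \frac{1}{2}$ ($f = \frac{1}{4} \cdot 2 = \frac{1}{2} \approx 0.5$)
$Y{\left(c,Z \right)} = \frac{2}{3}$ ($Y{\left(c,Z \right)} = - \frac{2}{3} + \frac{1}{3} \cdot 4 = - \frac{2}{3} + \frac{4}{3} = \frac{2}{3}$)
$j{\left(l,d \right)} = d + l$ ($j{\left(l,d \right)} = l + d = d + l$)
$j^{4}{\left(6,Y{\left(-3,f \right)} \right)} = \left(\frac{2}{3} + 6\right)^{4} = \left(\frac{20}{3}\right)^{4} = \frac{160000}{81}$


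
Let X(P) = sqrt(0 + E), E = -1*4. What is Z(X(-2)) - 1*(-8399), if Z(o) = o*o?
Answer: 8395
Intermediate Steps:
E = -4
X(P) = 2*I (X(P) = sqrt(0 - 4) = sqrt(-4) = 2*I)
Z(o) = o**2
Z(X(-2)) - 1*(-8399) = (2*I)**2 - 1*(-8399) = -4 + 8399 = 8395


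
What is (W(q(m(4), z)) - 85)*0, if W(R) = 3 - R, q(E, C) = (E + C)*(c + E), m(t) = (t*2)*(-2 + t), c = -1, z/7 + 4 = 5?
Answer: 0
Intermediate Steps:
z = 7 (z = -28 + 7*5 = -28 + 35 = 7)
m(t) = 2*t*(-2 + t) (m(t) = (2*t)*(-2 + t) = 2*t*(-2 + t))
q(E, C) = (-1 + E)*(C + E) (q(E, C) = (E + C)*(-1 + E) = (C + E)*(-1 + E) = (-1 + E)*(C + E))
(W(q(m(4), z)) - 85)*0 = ((3 - ((2*4*(-2 + 4))² - 1*7 - 2*4*(-2 + 4) + 7*(2*4*(-2 + 4)))) - 85)*0 = ((3 - ((2*4*2)² - 7 - 2*4*2 + 7*(2*4*2))) - 85)*0 = ((3 - (16² - 7 - 1*16 + 7*16)) - 85)*0 = ((3 - (256 - 7 - 16 + 112)) - 85)*0 = ((3 - 1*345) - 85)*0 = ((3 - 345) - 85)*0 = (-342 - 85)*0 = -427*0 = 0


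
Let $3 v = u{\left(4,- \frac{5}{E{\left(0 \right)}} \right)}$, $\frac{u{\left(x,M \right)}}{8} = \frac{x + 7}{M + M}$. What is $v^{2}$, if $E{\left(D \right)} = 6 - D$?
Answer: $\frac{7744}{25} \approx 309.76$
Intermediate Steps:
$u{\left(x,M \right)} = \frac{4 \left(7 + x\right)}{M}$ ($u{\left(x,M \right)} = 8 \frac{x + 7}{M + M} = 8 \frac{7 + x}{2 M} = \frac{4 \left(7 + x\right)}{M}$)
$v = - \frac{88}{5}$ ($v = \frac{4 \frac{1}{\left(-5\right) \frac{1}{6 - 0}} \left(7 + 4\right)}{3} = \frac{4 \frac{1}{\left(-5\right) \frac{1}{6 + 0}} \cdot 11}{3} = \frac{4 \frac{1}{\left(-5\right) \frac{1}{6}} \cdot 11}{3} = \frac{4 \frac{1}{- \frac{5}{6}} \cdot 11}{3} = \frac{4 \left(- \frac{6}{5}\right) 11}{3} = \frac{1}{3} \left(- \frac{264}{5}\right) = - \frac{88}{5} \approx -17.6$)
$v^{2} = \left(- \frac{88}{5}\right)^{2} = \frac{7744}{25}$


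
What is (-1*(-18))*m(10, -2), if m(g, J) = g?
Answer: 180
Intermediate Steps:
(-1*(-18))*m(10, -2) = -1*(-18)*10 = 18*10 = 180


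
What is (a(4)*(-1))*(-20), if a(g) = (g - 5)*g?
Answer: -80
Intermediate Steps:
a(g) = g*(-5 + g) (a(g) = (-5 + g)*g = g*(-5 + g))
(a(4)*(-1))*(-20) = ((4*(-5 + 4))*(-1))*(-20) = ((4*(-1))*(-1))*(-20) = -4*(-1)*(-20) = 4*(-20) = -80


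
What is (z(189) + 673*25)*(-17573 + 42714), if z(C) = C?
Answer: 427748974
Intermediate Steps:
(z(189) + 673*25)*(-17573 + 42714) = (189 + 673*25)*(-17573 + 42714) = (189 + 16825)*25141 = 17014*25141 = 427748974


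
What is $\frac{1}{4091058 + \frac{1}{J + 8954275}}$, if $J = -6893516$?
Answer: $\frac{2060759}{8430684593023} \approx 2.4444 \cdot 10^{-7}$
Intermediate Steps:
$\frac{1}{4091058 + \frac{1}{J + 8954275}} = \frac{1}{4091058 + \frac{1}{-6893516 + 8954275}} = \frac{1}{4091058 + \frac{1}{2060759}} = \frac{1}{\frac{8430684593023}{2060759}} = \frac{2060759}{8430684593023}$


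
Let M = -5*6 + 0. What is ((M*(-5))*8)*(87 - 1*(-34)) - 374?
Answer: 144826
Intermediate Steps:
M = -30 (M = -30 + 0 = -30)
((M*(-5))*8)*(87 - 1*(-34)) - 374 = (-30*(-5)*8)*(87 - 1*(-34)) - 374 = (150*8)*(87 + 34) - 374 = 1200*121 - 374 = 145200 - 374 = 144826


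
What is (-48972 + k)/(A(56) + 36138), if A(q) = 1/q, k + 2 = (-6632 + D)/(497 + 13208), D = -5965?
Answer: -37587270952/27735205945 ≈ -1.3552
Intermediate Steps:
k = -40007/13705 (k = -2 + (-6632 - 5965)/(497 + 13208) = -2 - 12597/13705 = -40007/13705 ≈ -2.9192)
(-48972 + k)/(A(56) + 36138) = (-48972 - 40007/13705)/(1/56 + 36138) = -671201267/(13705*(1/56 + 36138)) = -671201267/(13705*2023729/56) = -671201267/13705*56/2023729 = -37587270952/27735205945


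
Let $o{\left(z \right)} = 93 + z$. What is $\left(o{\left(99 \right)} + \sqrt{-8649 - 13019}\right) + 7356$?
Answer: $7548 + 2 i \sqrt{5417} \approx 7548.0 + 147.2 i$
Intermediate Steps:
$\left(o{\left(99 \right)} + \sqrt{-8649 - 13019}\right) + 7356 = \left(\left(93 + 99\right) + \sqrt{-8649 - 13019}\right) + 7356 = \left(192 + \sqrt{-21668}\right) + 7356 = \left(192 + 2 i \sqrt{5417}\right) + 7356 = 7548 + 2 i \sqrt{5417}$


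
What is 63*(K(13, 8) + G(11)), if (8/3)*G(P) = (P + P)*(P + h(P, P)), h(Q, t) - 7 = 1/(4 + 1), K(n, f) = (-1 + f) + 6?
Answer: 205569/20 ≈ 10278.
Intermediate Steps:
K(n, f) = 5 + f
h(Q, t) = 36/5 (h(Q, t) = 7 + 1/(4 + 1) = 7 + 1/5 = 7 + ⅕ = 36/5)
G(P) = 3*P*(36/5 + P)/4 (G(P) = 3*((P + P)*(P + 36/5))/8 = 3*((2*P)*(36/5 + P))/8 = 3*(2*P*(36/5 + P))/8 = 3*P*(36/5 + P)/4)
63*(K(13, 8) + G(11)) = 63*((5 + 8) + (3/20)*11*(36 + 5*11)) = 63*(13 + (3/20)*11*(36 + 55)) = 63*(13 + (3/20)*11*91) = 63*(13 + 3003/20) = 63*(3263/20) = 205569/20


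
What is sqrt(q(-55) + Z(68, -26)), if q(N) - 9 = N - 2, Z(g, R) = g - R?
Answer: sqrt(46) ≈ 6.7823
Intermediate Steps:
q(N) = 7 + N (q(N) = 9 + (N - 2) = 9 + (-2 + N) = 7 + N)
sqrt(q(-55) + Z(68, -26)) = sqrt((7 - 55) + (68 - 1*(-26))) = sqrt(-48 + (68 + 26)) = sqrt(-48 + 94) = sqrt(46)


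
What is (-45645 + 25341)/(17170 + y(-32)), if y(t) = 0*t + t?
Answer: -10152/8569 ≈ -1.1847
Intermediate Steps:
y(t) = t (y(t) = 0 + t = t)
(-45645 + 25341)/(17170 + y(-32)) = (-45645 + 25341)/(17170 - 32) = -20304/17138 = -20304*1/17138 = -10152/8569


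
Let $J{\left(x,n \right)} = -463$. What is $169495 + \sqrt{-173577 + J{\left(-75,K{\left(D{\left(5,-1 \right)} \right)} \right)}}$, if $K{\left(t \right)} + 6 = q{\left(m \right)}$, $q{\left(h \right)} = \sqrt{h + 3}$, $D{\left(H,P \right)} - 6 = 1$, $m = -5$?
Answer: $169495 + 2 i \sqrt{43510} \approx 1.695 \cdot 10^{5} + 417.18 i$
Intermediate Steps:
$D{\left(H,P \right)} = 7$ ($D{\left(H,P \right)} = 6 + 1 = 7$)
$q{\left(h \right)} = \sqrt{3 + h}$
$K{\left(t \right)} = -6 + i \sqrt{2}$ ($K{\left(t \right)} = -6 + \sqrt{3 - 5} = -6 + \sqrt{-2} = -6 + i \sqrt{2}$)
$169495 + \sqrt{-173577 + J{\left(-75,K{\left(D{\left(5,-1 \right)} \right)} \right)}} = 169495 + \sqrt{-173577 - 463} = 169495 + \sqrt{-174040} = 169495 + 2 i \sqrt{43510}$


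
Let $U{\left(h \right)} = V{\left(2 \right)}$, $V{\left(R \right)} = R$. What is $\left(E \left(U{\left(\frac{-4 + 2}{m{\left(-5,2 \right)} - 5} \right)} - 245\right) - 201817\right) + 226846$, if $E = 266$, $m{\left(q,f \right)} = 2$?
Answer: $-39609$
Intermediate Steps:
$U{\left(h \right)} = 2$
$\left(E \left(U{\left(\frac{-4 + 2}{m{\left(-5,2 \right)} - 5} \right)} - 245\right) - 201817\right) + 226846 = \left(266 \left(2 - 245\right) - 201817\right) + 226846 = \left(266 \left(-243\right) - 201817\right) + 226846 = \left(-64638 - 201817\right) + 226846 = -266455 + 226846 = -39609$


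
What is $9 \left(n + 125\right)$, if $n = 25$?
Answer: $1350$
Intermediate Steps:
$9 \left(n + 125\right) = 9 \left(25 + 125\right) = 9 \cdot 150 = 1350$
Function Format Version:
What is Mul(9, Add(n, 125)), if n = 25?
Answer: 1350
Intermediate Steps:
Mul(9, Add(n, 125)) = Mul(9, Add(25, 125)) = Mul(9, 150) = 1350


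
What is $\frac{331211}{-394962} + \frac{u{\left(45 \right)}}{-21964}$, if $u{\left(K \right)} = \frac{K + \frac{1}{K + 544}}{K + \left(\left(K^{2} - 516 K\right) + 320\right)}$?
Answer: $- \frac{22313140979105177}{26607944244273540} \approx -0.83859$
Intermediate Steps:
$u{\left(K \right)} = \frac{K + \frac{1}{544 + K}}{320 + K^{2} - 515 K}$ ($u{\left(K \right)} = \frac{K + \frac{1}{544 + K}}{K + \left(320 + K^{2} - 516 K\right)} = \frac{K + \frac{1}{544 + K}}{320 + K^{2} - 515 K}$)
$\frac{331211}{-394962} + \frac{u{\left(45 \right)}}{-21964} = \frac{331211}{-394962} + \frac{\frac{1}{174080 + 45^{3} - 12592800 + 29 \cdot 45^{2}} \left(1 + 45^{2} + 544 \cdot 45\right)}{-21964} = 331211 \left(- \frac{1}{394962}\right) + \frac{1 + 2025 + 24480}{174080 + 91125 - 12592800 + 29 \cdot 2025} \left(- \frac{1}{21964}\right) = - \frac{331211}{394962} + \frac{1}{174080 + 91125 - 12592800 + 58725} \cdot 26506 \left(- \frac{1}{21964}\right) = - \frac{331211}{394962} + \frac{1}{-12268870} \cdot 26506 \left(- \frac{1}{21964}\right) = - \frac{331211}{394962} + \left(- \frac{1}{12268870}\right) 26506 \left(- \frac{1}{21964}\right) = - \frac{331211}{394962} - - \frac{13253}{134736730340} = - \frac{331211}{394962} + \frac{13253}{134736730340} = - \frac{22313140979105177}{26607944244273540}$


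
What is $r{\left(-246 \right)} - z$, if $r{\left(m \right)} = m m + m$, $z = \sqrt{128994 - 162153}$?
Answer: $60270 - i \sqrt{33159} \approx 60270.0 - 182.1 i$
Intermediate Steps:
$z = i \sqrt{33159}$ ($z = \sqrt{-33159} = i \sqrt{33159} \approx 182.1 i$)
$r{\left(m \right)} = m + m^{2}$ ($r{\left(m \right)} = m^{2} + m = m + m^{2}$)
$r{\left(-246 \right)} - z = - 246 \left(1 - 246\right) - i \sqrt{33159} = \left(-246\right) \left(-245\right) - i \sqrt{33159} = 60270 - i \sqrt{33159}$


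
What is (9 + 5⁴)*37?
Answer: 23458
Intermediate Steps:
(9 + 5⁴)*37 = (9 + 625)*37 = 634*37 = 23458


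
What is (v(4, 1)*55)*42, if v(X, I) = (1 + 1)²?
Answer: 9240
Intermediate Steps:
v(X, I) = 4 (v(X, I) = 2² = 4)
(v(4, 1)*55)*42 = (4*55)*42 = 220*42 = 9240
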